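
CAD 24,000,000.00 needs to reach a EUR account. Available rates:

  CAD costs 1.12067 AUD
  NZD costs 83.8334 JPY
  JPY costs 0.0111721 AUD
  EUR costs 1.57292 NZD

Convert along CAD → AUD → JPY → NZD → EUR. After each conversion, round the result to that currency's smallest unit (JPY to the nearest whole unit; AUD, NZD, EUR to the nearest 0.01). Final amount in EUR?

EUR 18,257,043.85

CAD 24,000,000.00 × 1.12067 = AUD 26,896,080.00
AUD 26,896,080.00 ÷ 0.0111721 = JPY 2,407,432,801
JPY 2,407,432,801 ÷ 83.8334 = NZD 28,716,869.42
NZD 28,716,869.42 ÷ 1.57292 = EUR 18,257,043.85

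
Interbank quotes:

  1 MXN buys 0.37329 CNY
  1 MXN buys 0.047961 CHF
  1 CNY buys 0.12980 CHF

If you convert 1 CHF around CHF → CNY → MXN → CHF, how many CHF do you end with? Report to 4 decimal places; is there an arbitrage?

0.9898 (arbitrage exists)

Around CHF → CNY → MXN → CHF: 1 ÷ 0.12980 ÷ 0.37329 × 0.047961 = 0.989845
Product < 1; profitable direction is CHF → MXN → CNY → CHF.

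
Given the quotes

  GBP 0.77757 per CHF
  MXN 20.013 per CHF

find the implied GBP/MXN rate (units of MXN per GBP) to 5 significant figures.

1 GBP ÷ 0.77757 = 1.28606 CHF
1.28606 CHF × 20.013 = 25.7379 MXN

GBP/MXN = 25.738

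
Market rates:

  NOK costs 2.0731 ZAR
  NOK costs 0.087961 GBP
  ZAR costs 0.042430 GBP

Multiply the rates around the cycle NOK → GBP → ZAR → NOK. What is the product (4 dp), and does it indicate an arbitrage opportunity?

Around NOK → GBP → ZAR → NOK: 1 × 0.087961 ÷ 0.042430 ÷ 2.0731 = 0.999993
Product ≈ 1 (deviation 0.001%, within rounding noise).

1.0000 (no arbitrage)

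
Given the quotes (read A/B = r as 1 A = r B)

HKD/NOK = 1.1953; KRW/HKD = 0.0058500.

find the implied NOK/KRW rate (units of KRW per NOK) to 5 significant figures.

NOK/KRW = 143.01

1 NOK ÷ 1.1953 = 0.83661 HKD
0.83661 HKD ÷ 0.0058500 = 143.01 KRW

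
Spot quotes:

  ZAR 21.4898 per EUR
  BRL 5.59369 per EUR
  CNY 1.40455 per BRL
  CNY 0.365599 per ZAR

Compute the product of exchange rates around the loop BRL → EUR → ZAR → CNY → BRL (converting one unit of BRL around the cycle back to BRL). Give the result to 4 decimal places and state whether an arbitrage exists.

Around BRL → EUR → ZAR → CNY → BRL: 1 ÷ 5.59369 × 21.4898 × 0.365599 ÷ 1.40455 = 1.000004
Product ≈ 1 (deviation 0.000%, within rounding noise).

1.0000 (no arbitrage)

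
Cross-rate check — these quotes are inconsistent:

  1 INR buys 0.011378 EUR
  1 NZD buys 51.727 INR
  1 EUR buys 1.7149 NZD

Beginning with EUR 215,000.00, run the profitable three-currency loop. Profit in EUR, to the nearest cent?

Profit: EUR 2,000.37

Profitable loop is EUR → NZD → INR → EUR:
EUR 215,000.00 × 1.7149 = NZD 368,703.50
NZD 368,703.50 × 51.727 = INR 19,071,925.94
INR 19,071,925.94 × 0.011378 = EUR 217,000.37
Profit = EUR 217,000.37 − EUR 215,000.00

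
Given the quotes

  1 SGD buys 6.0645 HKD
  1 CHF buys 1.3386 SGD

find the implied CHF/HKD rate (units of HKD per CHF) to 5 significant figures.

CHF/HKD = 8.1179

1 CHF × 1.3386 = 1.3386 SGD
1.3386 SGD × 6.0645 = 8.11794 HKD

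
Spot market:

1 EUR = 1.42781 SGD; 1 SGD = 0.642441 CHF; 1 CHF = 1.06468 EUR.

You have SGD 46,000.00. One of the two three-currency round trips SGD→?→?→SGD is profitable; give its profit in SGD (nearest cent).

Profit: SGD 1,101.54

Profitable loop is SGD → EUR → CHF → SGD:
SGD 46,000.00 ÷ 1.42781 = EUR 32,217.17
EUR 32,217.17 ÷ 1.06468 = CHF 30,259.96
CHF 30,259.96 ÷ 0.642441 = SGD 47,101.54
Profit = SGD 47,101.54 − SGD 46,000.00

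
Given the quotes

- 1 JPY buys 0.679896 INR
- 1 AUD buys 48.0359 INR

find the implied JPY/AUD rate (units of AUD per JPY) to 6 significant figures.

1 JPY × 0.679896 = 0.679896 INR
0.679896 INR ÷ 48.0359 = 0.0141539 AUD

JPY/AUD = 0.0141539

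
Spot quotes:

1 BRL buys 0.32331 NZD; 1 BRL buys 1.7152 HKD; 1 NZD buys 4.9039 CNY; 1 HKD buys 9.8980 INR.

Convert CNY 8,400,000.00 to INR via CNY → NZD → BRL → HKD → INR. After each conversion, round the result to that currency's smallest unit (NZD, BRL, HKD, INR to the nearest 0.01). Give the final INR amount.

INR 89,945,773.52

CNY 8,400,000.00 ÷ 4.9039 = NZD 1,712,922.37
NZD 1,712,922.37 ÷ 0.32331 = BRL 5,298,080.39
BRL 5,298,080.39 × 1.7152 = HKD 9,087,267.48
HKD 9,087,267.48 × 9.8980 = INR 89,945,773.52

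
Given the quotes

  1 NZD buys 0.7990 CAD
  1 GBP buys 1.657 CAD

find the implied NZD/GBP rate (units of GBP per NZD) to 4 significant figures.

NZD/GBP = 0.4822

1 NZD × 0.7990 = 0.799 CAD
0.799 CAD ÷ 1.657 = 0.482197 GBP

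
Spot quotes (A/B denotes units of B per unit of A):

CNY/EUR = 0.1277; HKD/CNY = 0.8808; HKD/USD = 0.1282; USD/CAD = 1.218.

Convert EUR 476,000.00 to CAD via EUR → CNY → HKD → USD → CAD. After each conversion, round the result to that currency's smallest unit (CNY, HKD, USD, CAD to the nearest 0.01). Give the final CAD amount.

EUR 476,000.00 ÷ 0.1277 = CNY 3,727,486.30
CNY 3,727,486.30 ÷ 0.8808 = HKD 4,231,932.67
HKD 4,231,932.67 × 0.1282 = USD 542,533.77
USD 542,533.77 × 1.218 = CAD 660,806.13

CAD 660,806.13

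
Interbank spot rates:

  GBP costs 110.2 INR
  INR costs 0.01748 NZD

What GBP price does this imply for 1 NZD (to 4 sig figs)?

NZD/GBP = 0.5191

1 NZD ÷ 0.01748 = 57.2082 INR
57.2082 INR ÷ 110.2 = 0.519131 GBP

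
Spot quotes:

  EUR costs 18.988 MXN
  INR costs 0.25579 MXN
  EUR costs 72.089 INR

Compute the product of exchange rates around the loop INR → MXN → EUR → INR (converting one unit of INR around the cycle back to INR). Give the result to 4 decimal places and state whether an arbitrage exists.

Around INR → MXN → EUR → INR: 1 × 0.25579 ÷ 18.988 × 72.089 = 0.971121
Product < 1; profitable direction is INR → EUR → MXN → INR.

0.9711 (arbitrage exists)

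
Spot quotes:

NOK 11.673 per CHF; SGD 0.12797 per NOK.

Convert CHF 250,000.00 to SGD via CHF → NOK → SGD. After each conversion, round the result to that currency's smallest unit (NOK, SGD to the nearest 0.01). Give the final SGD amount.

CHF 250,000.00 × 11.673 = NOK 2,918,250.00
NOK 2,918,250.00 × 0.12797 = SGD 373,448.45

SGD 373,448.45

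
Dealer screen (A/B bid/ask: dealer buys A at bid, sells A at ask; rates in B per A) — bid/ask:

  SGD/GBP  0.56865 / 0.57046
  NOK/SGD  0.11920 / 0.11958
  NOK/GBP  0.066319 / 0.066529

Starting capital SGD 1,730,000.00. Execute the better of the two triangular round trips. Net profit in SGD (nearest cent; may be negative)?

Best loop SGD → GBP → NOK → SGD:
SGD 1,730,000.00 × 0.56865 (sell SGD at bid) = GBP 983,764.50
GBP 983,764.50 ÷ 0.066529 (buy NOK at ask) = NOK 14,787,002.66
NOK 14,787,002.66 × 0.11920 (sell NOK at bid) = SGD 1,762,610.72

Net profit: SGD 32,610.72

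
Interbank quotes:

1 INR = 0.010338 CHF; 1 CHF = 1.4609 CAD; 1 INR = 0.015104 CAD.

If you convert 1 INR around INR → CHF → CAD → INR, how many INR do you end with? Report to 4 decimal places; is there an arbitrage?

Around INR → CHF → CAD → INR: 1 × 0.010338 × 1.4609 ÷ 0.015104 = 0.999920
Product ≈ 1 (deviation 0.008%, within rounding noise).

0.9999 (no arbitrage)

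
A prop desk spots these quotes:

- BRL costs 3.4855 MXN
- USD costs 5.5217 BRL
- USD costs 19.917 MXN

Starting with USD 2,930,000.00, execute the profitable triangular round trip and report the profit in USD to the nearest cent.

Profitable loop is USD → MXN → BRL → USD:
USD 2,930,000.00 × 19.917 = MXN 58,356,810.00
MXN 58,356,810.00 ÷ 3.4855 = BRL 16,742,737.05
BRL 16,742,737.05 ÷ 5.5217 = USD 3,032,170.72
Profit = USD 3,032,170.72 − USD 2,930,000.00

Profit: USD 102,170.72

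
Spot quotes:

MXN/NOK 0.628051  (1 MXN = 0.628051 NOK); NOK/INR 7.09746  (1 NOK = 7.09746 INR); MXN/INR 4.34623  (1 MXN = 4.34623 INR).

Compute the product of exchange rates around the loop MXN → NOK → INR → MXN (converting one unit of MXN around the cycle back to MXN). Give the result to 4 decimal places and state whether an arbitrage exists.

Around MXN → NOK → INR → MXN: 1 × 0.628051 × 7.09746 ÷ 4.34623 = 1.025617
Product > 1; profitable direction is MXN → NOK → INR → MXN.

1.0256 (arbitrage exists)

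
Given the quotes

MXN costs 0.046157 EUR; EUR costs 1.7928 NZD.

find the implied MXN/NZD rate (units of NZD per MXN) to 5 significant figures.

MXN/NZD = 0.082750

1 MXN × 0.046157 = 0.046157 EUR
0.046157 EUR × 1.7928 = 0.0827503 NZD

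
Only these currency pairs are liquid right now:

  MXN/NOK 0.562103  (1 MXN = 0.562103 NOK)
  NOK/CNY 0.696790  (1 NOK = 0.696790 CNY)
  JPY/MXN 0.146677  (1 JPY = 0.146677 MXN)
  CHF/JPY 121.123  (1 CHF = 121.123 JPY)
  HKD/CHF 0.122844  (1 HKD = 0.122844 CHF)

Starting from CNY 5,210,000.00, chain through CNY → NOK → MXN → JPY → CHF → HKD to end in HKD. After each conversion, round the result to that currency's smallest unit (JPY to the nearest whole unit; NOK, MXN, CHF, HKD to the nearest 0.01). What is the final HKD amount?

CNY 5,210,000.00 ÷ 0.696790 = NOK 7,477,145.19
NOK 7,477,145.19 ÷ 0.562103 = MXN 13,302,090.88
MXN 13,302,090.88 ÷ 0.146677 = JPY 90,689,685
JPY 90,689,685 ÷ 121.123 = CHF 748,740.41
CHF 748,740.41 ÷ 0.122844 = HKD 6,095,050.71

HKD 6,095,050.71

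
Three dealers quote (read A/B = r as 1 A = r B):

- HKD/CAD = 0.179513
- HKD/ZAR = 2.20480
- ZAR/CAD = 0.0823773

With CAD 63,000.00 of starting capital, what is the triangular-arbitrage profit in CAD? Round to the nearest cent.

Profitable loop is CAD → HKD → ZAR → CAD:
CAD 63,000.00 ÷ 0.179513 = HKD 350,949.51
HKD 350,949.51 × 2.20480 = ZAR 773,773.49
ZAR 773,773.49 × 0.0823773 = CAD 63,741.37
Profit = CAD 63,741.37 − CAD 63,000.00

Profit: CAD 741.37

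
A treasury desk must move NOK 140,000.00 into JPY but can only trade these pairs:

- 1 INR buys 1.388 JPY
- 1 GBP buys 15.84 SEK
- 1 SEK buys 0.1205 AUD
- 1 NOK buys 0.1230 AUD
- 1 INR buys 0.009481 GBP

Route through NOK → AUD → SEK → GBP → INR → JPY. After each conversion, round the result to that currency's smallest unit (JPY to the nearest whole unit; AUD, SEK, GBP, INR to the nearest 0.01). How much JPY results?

NOK 140,000.00 × 0.1230 = AUD 17,220.00
AUD 17,220.00 ÷ 0.1205 = SEK 142,904.56
SEK 142,904.56 ÷ 15.84 = GBP 9,021.75
GBP 9,021.75 ÷ 0.009481 = INR 951,561.02
INR 951,561.02 × 1.388 = JPY 1,320,767

JPY 1,320,767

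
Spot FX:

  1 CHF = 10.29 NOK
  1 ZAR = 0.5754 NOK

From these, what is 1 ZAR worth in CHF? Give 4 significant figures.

ZAR/CHF = 0.05592

1 ZAR × 0.5754 = 0.5754 NOK
0.5754 NOK ÷ 10.29 = 0.0559184 CHF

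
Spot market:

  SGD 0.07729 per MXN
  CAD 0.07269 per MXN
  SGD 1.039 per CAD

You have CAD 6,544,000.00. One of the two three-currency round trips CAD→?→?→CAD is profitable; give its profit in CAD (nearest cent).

Profitable loop is CAD → MXN → SGD → CAD:
CAD 6,544,000.00 ÷ 0.07269 = MXN 90,026,138.40
MXN 90,026,138.40 × 0.07729 = SGD 6,958,120.24
SGD 6,958,120.24 ÷ 1.039 = CAD 6,696,939.59
Profit = CAD 6,696,939.59 − CAD 6,544,000.00

Profit: CAD 152,939.59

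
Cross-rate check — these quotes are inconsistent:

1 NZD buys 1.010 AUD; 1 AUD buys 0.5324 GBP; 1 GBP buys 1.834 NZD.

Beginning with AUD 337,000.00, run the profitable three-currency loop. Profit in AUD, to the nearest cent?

Profitable loop is AUD → NZD → GBP → AUD:
AUD 337,000.00 ÷ 1.010 = NZD 333,663.37
NZD 333,663.37 ÷ 1.834 = GBP 181,932.04
GBP 181,932.04 ÷ 0.5324 = AUD 341,720.59
Profit = AUD 341,720.59 − AUD 337,000.00

Profit: AUD 4,720.59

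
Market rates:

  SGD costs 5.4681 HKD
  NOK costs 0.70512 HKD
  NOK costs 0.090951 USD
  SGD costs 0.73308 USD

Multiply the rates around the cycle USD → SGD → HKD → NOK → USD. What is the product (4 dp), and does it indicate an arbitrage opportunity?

0.9621 (arbitrage exists)

Around USD → SGD → HKD → NOK → USD: 1 ÷ 0.73308 × 5.4681 ÷ 0.70512 × 0.090951 = 0.962121
Product < 1; profitable direction is USD → NOK → HKD → SGD → USD.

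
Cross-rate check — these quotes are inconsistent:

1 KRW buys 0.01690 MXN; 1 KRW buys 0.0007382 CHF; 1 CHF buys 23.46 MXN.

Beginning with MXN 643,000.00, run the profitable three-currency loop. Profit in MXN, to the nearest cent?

Profit: MXN 15,910.33

Profitable loop is MXN → KRW → CHF → MXN:
MXN 643,000.00 ÷ 0.01690 = KRW 38,047,337
KRW 38,047,337 × 0.0007382 = CHF 28,086.54
CHF 28,086.54 × 23.46 = MXN 658,910.33
Profit = MXN 658,910.33 − MXN 643,000.00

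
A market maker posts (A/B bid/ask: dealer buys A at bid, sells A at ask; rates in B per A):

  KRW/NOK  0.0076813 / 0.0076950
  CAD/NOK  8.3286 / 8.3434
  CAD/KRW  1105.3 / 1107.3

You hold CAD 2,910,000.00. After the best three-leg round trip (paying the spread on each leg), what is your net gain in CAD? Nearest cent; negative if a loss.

Net profit: CAD 51,180.09

Best loop CAD → KRW → NOK → CAD:
CAD 2,910,000.00 × 1105.3 (sell CAD at bid) = KRW 3,216,423,000
KRW 3,216,423,000 × 0.0076813 (sell KRW at bid) = NOK 24,706,309.99
NOK 24,706,309.99 ÷ 8.3434 (buy CAD at ask) = CAD 2,961,180.09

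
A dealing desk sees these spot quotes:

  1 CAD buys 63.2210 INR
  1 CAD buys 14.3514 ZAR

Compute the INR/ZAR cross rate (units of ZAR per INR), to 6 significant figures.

1 INR ÷ 63.2210 = 0.0158175 CAD
0.0158175 CAD × 14.3514 = 0.227004 ZAR

INR/ZAR = 0.227004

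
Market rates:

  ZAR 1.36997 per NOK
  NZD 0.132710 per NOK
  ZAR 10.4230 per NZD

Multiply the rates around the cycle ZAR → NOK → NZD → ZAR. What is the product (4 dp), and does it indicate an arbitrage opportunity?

Around ZAR → NOK → NZD → ZAR: 1 ÷ 1.36997 × 0.132710 × 10.4230 = 1.009684
Product > 1; profitable direction is ZAR → NOK → NZD → ZAR.

1.0097 (arbitrage exists)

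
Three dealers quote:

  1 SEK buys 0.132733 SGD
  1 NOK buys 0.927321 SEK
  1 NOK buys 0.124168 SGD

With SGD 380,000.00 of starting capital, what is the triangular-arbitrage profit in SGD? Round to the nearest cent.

Profitable loop is SGD → SEK → NOK → SGD:
SGD 380,000.00 ÷ 0.132733 = SEK 2,862,890.16
SEK 2,862,890.16 ÷ 0.927321 = NOK 3,087,269.85
NOK 3,087,269.85 × 0.124168 = SGD 383,340.12
Profit = SGD 383,340.12 − SGD 380,000.00

Profit: SGD 3,340.12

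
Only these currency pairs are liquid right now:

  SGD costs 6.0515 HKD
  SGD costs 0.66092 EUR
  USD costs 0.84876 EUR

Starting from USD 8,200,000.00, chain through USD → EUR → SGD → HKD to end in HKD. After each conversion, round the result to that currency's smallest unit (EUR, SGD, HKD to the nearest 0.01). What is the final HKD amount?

HKD 63,725,448.38

USD 8,200,000.00 × 0.84876 = EUR 6,959,832.00
EUR 6,959,832.00 ÷ 0.66092 = SGD 10,530,521.09
SGD 10,530,521.09 × 6.0515 = HKD 63,725,448.38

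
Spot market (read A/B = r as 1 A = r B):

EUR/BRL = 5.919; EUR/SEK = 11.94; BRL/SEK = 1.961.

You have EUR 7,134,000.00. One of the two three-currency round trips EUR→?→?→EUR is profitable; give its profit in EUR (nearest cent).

Profit: EUR 204,570.96

Profitable loop is EUR → SEK → BRL → EUR:
EUR 7,134,000.00 × 11.94 = SEK 85,179,960.00
SEK 85,179,960.00 ÷ 1.961 = BRL 43,437,001.53
BRL 43,437,001.53 ÷ 5.919 = EUR 7,338,570.96
Profit = EUR 7,338,570.96 − EUR 7,134,000.00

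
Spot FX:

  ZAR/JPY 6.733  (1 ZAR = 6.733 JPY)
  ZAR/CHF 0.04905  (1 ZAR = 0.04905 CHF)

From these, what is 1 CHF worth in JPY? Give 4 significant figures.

CHF/JPY = 137.3

1 CHF ÷ 0.04905 = 20.3874 ZAR
20.3874 ZAR × 6.733 = 137.268 JPY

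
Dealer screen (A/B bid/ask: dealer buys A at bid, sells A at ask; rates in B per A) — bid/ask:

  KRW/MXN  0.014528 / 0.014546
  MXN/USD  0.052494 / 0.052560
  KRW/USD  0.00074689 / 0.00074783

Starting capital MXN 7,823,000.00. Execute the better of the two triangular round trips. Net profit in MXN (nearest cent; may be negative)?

Best loop MXN → USD → KRW → MXN:
MXN 7,823,000.00 × 0.052494 (sell MXN at bid) = USD 410,660.56
USD 410,660.56 ÷ 0.00074783 (buy KRW at ask) = KRW 549,136,250
KRW 549,136,250 × 0.014528 (sell KRW at bid) = MXN 7,977,851.44

Net profit: MXN 154,851.44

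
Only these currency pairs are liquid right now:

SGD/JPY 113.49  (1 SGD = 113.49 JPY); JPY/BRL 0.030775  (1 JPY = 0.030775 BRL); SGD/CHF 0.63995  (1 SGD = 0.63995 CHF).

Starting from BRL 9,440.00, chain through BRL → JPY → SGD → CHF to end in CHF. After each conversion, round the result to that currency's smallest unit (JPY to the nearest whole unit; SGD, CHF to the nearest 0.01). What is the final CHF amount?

BRL 9,440.00 ÷ 0.030775 = JPY 306,742
JPY 306,742 ÷ 113.49 = SGD 2,702.81
SGD 2,702.81 × 0.63995 = CHF 1,729.66

CHF 1,729.66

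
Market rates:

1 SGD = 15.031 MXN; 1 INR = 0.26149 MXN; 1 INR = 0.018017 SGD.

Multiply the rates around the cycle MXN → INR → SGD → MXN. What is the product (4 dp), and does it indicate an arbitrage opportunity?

1.0357 (arbitrage exists)

Around MXN → INR → SGD → MXN: 1 ÷ 0.26149 × 0.018017 × 15.031 = 1.035655
Product > 1; profitable direction is MXN → INR → SGD → MXN.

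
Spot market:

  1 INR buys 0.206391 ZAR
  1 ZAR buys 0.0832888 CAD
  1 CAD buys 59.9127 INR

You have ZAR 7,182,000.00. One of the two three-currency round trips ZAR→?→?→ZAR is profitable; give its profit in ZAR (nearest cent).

Profit: ZAR 214,762.13

Profitable loop is ZAR → CAD → INR → ZAR:
ZAR 7,182,000.00 × 0.0832888 = CAD 598,180.16
CAD 598,180.16 × 59.9127 = INR 35,838,588.57
INR 35,838,588.57 × 0.206391 = ZAR 7,396,762.13
Profit = ZAR 7,396,762.13 − ZAR 7,182,000.00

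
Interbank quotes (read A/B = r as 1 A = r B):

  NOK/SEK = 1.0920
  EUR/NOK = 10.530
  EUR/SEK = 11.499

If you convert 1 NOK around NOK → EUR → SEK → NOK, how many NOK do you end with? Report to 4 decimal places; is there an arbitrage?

1.0000 (no arbitrage)

Around NOK → EUR → SEK → NOK: 1 ÷ 10.530 × 11.499 ÷ 1.0920 = 1.000021
Product ≈ 1 (deviation 0.002%, within rounding noise).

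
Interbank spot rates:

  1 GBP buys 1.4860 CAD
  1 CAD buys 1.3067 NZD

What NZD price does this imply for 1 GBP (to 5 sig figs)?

GBP/NZD = 1.9418

1 GBP × 1.4860 = 1.486 CAD
1.486 CAD × 1.3067 = 1.94176 NZD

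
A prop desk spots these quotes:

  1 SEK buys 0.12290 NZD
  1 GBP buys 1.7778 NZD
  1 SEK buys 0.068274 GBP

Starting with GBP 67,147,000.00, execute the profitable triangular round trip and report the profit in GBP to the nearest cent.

Profit: GBP 842,249.50

Profitable loop is GBP → SEK → NZD → GBP:
GBP 67,147,000.00 ÷ 0.068274 = SEK 983,492,984.15
SEK 983,492,984.15 × 0.12290 = NZD 120,871,287.75
NZD 120,871,287.75 ÷ 1.7778 = GBP 67,989,249.50
Profit = GBP 67,989,249.50 − GBP 67,147,000.00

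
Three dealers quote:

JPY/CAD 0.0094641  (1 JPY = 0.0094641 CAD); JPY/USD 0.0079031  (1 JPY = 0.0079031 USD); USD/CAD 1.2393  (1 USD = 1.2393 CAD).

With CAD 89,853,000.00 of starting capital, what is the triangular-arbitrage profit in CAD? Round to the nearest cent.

Profit: CAD 3,135,060.23

Profitable loop is CAD → JPY → USD → CAD:
CAD 89,853,000.00 ÷ 0.0094641 = JPY 9,494,088,186
JPY 9,494,088,186 × 0.0079031 = USD 75,032,728.34
USD 75,032,728.34 × 1.2393 = CAD 92,988,060.23
Profit = CAD 92,988,060.23 − CAD 89,853,000.00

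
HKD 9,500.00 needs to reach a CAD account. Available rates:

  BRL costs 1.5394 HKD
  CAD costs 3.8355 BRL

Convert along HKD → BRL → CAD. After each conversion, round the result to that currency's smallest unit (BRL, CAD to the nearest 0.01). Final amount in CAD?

HKD 9,500.00 ÷ 1.5394 = BRL 6,171.24
BRL 6,171.24 ÷ 3.8355 = CAD 1,608.98

CAD 1,608.98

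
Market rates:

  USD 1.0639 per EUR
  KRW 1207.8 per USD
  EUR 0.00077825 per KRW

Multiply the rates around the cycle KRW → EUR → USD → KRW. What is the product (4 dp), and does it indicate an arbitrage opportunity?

Around KRW → EUR → USD → KRW: 1 × 0.00077825 × 1.0639 × 1207.8 = 1.000034
Product ≈ 1 (deviation 0.003%, within rounding noise).

1.0000 (no arbitrage)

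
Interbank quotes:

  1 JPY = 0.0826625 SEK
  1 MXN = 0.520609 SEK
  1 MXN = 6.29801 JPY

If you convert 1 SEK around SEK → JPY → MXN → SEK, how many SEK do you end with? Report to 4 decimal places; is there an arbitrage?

Around SEK → JPY → MXN → SEK: 1 ÷ 0.0826625 ÷ 6.29801 × 0.520609 = 1.000000
Product ≈ 1 (deviation 0.000%, within rounding noise).

1.0000 (no arbitrage)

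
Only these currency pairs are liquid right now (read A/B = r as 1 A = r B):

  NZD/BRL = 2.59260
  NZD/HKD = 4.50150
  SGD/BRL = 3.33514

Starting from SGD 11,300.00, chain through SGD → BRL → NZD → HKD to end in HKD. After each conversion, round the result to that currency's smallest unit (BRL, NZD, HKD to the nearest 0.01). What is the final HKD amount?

HKD 65,435.60

SGD 11,300.00 × 3.33514 = BRL 37,687.08
BRL 37,687.08 ÷ 2.59260 = NZD 14,536.40
NZD 14,536.40 × 4.50150 = HKD 65,435.60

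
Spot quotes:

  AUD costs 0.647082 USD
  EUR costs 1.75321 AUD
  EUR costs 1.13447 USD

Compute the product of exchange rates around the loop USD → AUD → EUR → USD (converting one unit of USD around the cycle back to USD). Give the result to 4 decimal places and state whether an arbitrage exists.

Around USD → AUD → EUR → USD: 1 ÷ 0.647082 ÷ 1.75321 × 1.13447 = 0.999999
Product ≈ 1 (deviation 0.000%, within rounding noise).

1.0000 (no arbitrage)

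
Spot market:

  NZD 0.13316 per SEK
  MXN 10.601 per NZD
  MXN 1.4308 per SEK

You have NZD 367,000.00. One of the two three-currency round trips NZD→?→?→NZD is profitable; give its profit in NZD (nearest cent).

Profit: NZD 4,984.10

Profitable loop is NZD → SEK → MXN → NZD:
NZD 367,000.00 ÷ 0.13316 = SEK 2,756,082.91
SEK 2,756,082.91 × 1.4308 = MXN 3,943,403.42
MXN 3,943,403.42 ÷ 10.601 = NZD 371,984.10
Profit = NZD 371,984.10 − NZD 367,000.00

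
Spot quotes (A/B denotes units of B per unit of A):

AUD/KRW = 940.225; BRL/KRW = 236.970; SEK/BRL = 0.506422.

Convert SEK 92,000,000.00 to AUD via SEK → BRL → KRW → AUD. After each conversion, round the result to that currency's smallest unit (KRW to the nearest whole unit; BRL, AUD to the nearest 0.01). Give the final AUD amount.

AUD 11,742,537.76

SEK 92,000,000.00 × 0.506422 = BRL 46,590,824.00
BRL 46,590,824.00 × 236.970 = KRW 11,040,627,563
KRW 11,040,627,563 ÷ 940.225 = AUD 11,742,537.76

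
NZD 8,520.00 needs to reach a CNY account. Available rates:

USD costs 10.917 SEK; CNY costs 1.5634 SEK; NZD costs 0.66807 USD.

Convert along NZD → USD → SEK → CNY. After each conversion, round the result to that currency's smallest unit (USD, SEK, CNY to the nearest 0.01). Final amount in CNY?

CNY 39,746.15

NZD 8,520.00 × 0.66807 = USD 5,691.96
USD 5,691.96 × 10.917 = SEK 62,139.13
SEK 62,139.13 ÷ 1.5634 = CNY 39,746.15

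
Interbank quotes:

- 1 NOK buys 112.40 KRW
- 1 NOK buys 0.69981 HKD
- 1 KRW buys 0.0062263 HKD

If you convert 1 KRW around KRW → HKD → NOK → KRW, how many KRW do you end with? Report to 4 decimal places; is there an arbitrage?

1.0000 (no arbitrage)

Around KRW → HKD → NOK → KRW: 1 × 0.0062263 ÷ 0.69981 × 112.40 = 1.000037
Product ≈ 1 (deviation 0.004%, within rounding noise).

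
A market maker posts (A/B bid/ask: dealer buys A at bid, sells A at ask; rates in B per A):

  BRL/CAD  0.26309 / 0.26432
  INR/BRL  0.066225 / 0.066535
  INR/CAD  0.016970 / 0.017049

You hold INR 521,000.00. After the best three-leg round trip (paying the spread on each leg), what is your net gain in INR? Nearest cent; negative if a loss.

Net profit: INR 11,433.19

Best loop INR → BRL → CAD → INR:
INR 521,000.00 × 0.066225 (sell INR at bid) = BRL 34,503.23
BRL 34,503.23 × 0.26309 (sell BRL at bid) = CAD 9,077.45
CAD 9,077.45 ÷ 0.017049 (buy INR at ask) = INR 532,433.19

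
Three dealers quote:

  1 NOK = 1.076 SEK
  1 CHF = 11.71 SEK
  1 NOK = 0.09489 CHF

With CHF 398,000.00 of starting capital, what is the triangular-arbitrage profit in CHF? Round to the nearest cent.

Profitable loop is CHF → SEK → NOK → CHF:
CHF 398,000.00 × 11.71 = SEK 4,660,580.00
SEK 4,660,580.00 ÷ 1.076 = NOK 4,331,394.05
NOK 4,331,394.05 × 0.09489 = CHF 411,005.98
Profit = CHF 411,005.98 − CHF 398,000.00

Profit: CHF 13,005.98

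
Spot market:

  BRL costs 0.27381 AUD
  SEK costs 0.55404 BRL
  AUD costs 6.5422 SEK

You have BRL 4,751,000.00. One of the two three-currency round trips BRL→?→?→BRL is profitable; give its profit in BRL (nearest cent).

Profitable loop is BRL → SEK → AUD → BRL:
BRL 4,751,000.00 ÷ 0.55404 = SEK 8,575,193.13
SEK 8,575,193.13 ÷ 6.5422 = AUD 1,310,750.68
AUD 1,310,750.68 ÷ 0.27381 = BRL 4,787,081.13
Profit = BRL 4,787,081.13 − BRL 4,751,000.00

Profit: BRL 36,081.13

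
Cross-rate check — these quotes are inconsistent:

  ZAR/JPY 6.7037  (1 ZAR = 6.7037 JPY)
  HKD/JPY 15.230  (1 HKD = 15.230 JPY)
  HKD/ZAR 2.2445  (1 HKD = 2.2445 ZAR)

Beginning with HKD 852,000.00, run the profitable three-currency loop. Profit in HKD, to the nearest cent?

Profit: HKD 10,393.19

Profitable loop is HKD → JPY → ZAR → HKD:
HKD 852,000.00 × 15.230 = JPY 12,975,960
JPY 12,975,960 ÷ 6.7037 = ZAR 1,935,641.51
ZAR 1,935,641.51 ÷ 2.2445 = HKD 862,393.19
Profit = HKD 862,393.19 − HKD 852,000.00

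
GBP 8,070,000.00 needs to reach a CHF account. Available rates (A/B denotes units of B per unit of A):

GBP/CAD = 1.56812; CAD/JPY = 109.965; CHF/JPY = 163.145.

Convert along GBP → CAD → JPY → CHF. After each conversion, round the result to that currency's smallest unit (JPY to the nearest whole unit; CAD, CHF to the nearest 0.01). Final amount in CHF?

CHF 8,529,695.72

GBP 8,070,000.00 × 1.56812 = CAD 12,654,728.40
CAD 12,654,728.40 × 109.965 = JPY 1,391,577,209
JPY 1,391,577,209 ÷ 163.145 = CHF 8,529,695.72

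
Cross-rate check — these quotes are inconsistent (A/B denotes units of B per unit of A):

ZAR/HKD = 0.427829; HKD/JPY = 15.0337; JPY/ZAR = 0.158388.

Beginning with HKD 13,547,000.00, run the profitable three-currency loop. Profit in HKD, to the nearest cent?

Profitable loop is HKD → JPY → ZAR → HKD:
HKD 13,547,000.00 × 15.0337 = JPY 203,661,534
JPY 203,661,534 × 0.158388 = ZAR 32,257,543.03
ZAR 32,257,543.03 × 0.427829 = HKD 13,800,712.38
Profit = HKD 13,800,712.38 − HKD 13,547,000.00

Profit: HKD 253,712.38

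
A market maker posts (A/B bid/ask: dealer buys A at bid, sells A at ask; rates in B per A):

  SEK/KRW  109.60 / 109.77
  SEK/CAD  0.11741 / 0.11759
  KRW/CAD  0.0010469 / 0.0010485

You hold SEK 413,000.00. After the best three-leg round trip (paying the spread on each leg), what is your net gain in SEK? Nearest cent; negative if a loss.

Best loop SEK → CAD → KRW → SEK:
SEK 413,000.00 × 0.11741 (sell SEK at bid) = CAD 48,490.33
CAD 48,490.33 ÷ 0.0010485 (buy KRW at ask) = KRW 46,247,334
KRW 46,247,334 ÷ 109.77 (buy SEK at ask) = SEK 421,311.24

Net profit: SEK 8,311.24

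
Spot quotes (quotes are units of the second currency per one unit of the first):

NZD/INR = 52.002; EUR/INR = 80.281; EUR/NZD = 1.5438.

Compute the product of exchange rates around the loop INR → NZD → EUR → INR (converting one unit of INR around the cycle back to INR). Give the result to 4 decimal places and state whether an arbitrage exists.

Around INR → NZD → EUR → INR: 1 ÷ 52.002 ÷ 1.5438 × 80.281 = 1.000004
Product ≈ 1 (deviation 0.000%, within rounding noise).

1.0000 (no arbitrage)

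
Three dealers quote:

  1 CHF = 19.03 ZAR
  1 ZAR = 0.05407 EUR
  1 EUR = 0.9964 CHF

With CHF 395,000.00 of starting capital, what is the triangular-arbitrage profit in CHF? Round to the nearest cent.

Profit: CHF 9,972.91

Profitable loop is CHF → ZAR → EUR → CHF:
CHF 395,000.00 × 19.03 = ZAR 7,516,850.00
ZAR 7,516,850.00 × 0.05407 = EUR 406,436.08
EUR 406,436.08 × 0.9964 = CHF 404,972.91
Profit = CHF 404,972.91 − CHF 395,000.00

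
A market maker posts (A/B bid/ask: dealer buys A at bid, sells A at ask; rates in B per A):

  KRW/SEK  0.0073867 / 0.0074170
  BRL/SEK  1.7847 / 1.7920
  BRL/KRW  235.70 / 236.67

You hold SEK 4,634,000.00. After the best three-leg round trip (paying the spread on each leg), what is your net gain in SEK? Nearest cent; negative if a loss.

Net profit: SEK 77,397.68

Best loop SEK → KRW → BRL → SEK:
SEK 4,634,000.00 ÷ 0.0074170 (buy KRW at ask) = KRW 624,780,909
KRW 624,780,909 ÷ 236.67 (buy BRL at ask) = BRL 2,639,882.15
BRL 2,639,882.15 × 1.7847 (sell BRL at bid) = SEK 4,711,397.68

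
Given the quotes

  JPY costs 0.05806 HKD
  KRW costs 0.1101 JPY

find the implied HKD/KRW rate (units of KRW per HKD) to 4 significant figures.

HKD/KRW = 156.4

1 HKD ÷ 0.05806 = 17.2236 JPY
17.2236 JPY ÷ 0.1101 = 156.436 KRW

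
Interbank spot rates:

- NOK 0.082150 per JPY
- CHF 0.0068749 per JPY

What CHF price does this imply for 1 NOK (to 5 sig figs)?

1 NOK ÷ 0.082150 = 12.1729 JPY
12.1729 JPY × 0.0068749 = 0.0836872 CHF

NOK/CHF = 0.083687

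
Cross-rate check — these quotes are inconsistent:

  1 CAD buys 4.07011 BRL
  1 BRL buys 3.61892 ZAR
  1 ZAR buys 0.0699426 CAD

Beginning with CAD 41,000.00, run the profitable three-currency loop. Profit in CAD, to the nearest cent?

Profitable loop is CAD → BRL → ZAR → CAD:
CAD 41,000.00 × 4.07011 = BRL 166,874.51
BRL 166,874.51 × 3.61892 = ZAR 603,905.50
ZAR 603,905.50 × 0.0699426 = CAD 42,238.72
Profit = CAD 42,238.72 − CAD 41,000.00

Profit: CAD 1,238.72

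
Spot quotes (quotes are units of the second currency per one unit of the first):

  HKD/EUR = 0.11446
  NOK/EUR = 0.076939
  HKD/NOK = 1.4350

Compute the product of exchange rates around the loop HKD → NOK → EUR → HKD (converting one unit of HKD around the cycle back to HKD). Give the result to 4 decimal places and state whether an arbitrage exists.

0.9646 (arbitrage exists)

Around HKD → NOK → EUR → HKD: 1 × 1.4350 × 0.076939 ÷ 0.11446 = 0.964594
Product < 1; profitable direction is HKD → EUR → NOK → HKD.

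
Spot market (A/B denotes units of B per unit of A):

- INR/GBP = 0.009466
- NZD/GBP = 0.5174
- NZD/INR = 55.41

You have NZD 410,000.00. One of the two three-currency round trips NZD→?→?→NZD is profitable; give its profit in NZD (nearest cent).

Profitable loop is NZD → INR → GBP → NZD:
NZD 410,000.00 × 55.41 = INR 22,718,100.00
INR 22,718,100.00 × 0.009466 = GBP 215,049.53
GBP 215,049.53 ÷ 0.5174 = NZD 415,634.97
Profit = NZD 415,634.97 − NZD 410,000.00

Profit: NZD 5,634.97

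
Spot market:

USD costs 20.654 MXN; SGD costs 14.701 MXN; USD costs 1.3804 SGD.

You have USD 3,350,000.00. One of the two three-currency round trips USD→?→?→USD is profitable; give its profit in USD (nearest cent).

Profit: USD 59,550.69

Profitable loop is USD → MXN → SGD → USD:
USD 3,350,000.00 × 20.654 = MXN 69,190,900.00
MXN 69,190,900.00 ÷ 14.701 = SGD 4,706,543.77
SGD 4,706,543.77 ÷ 1.3804 = USD 3,409,550.69
Profit = USD 3,409,550.69 − USD 3,350,000.00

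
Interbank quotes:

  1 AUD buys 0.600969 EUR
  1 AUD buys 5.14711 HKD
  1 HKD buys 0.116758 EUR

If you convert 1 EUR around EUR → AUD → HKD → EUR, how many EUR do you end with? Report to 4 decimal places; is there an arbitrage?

Around EUR → AUD → HKD → EUR: 1 ÷ 0.600969 × 5.14711 × 0.116758 = 0.999995
Product ≈ 1 (deviation 0.000%, within rounding noise).

1.0000 (no arbitrage)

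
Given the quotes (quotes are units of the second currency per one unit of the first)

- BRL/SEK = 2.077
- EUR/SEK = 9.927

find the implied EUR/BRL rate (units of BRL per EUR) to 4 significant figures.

EUR/BRL = 4.779

1 EUR × 9.927 = 9.927 SEK
9.927 SEK ÷ 2.077 = 4.77949 BRL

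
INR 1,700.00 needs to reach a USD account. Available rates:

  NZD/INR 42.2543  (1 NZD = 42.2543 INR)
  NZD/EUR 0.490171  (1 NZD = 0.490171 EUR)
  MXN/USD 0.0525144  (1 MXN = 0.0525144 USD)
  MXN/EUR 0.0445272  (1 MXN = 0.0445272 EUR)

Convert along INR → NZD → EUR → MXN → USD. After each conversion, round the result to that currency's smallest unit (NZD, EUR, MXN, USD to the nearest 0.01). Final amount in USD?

USD 23.26

INR 1,700.00 ÷ 42.2543 = NZD 40.23
NZD 40.23 × 0.490171 = EUR 19.72
EUR 19.72 ÷ 0.0445272 = MXN 442.88
MXN 442.88 × 0.0525144 = USD 23.26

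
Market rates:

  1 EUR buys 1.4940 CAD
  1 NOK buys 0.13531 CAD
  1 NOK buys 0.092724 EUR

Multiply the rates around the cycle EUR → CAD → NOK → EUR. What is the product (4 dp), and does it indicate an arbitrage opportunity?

Around EUR → CAD → NOK → EUR: 1 × 1.4940 ÷ 0.13531 × 0.092724 = 1.023795
Product > 1; profitable direction is EUR → CAD → NOK → EUR.

1.0238 (arbitrage exists)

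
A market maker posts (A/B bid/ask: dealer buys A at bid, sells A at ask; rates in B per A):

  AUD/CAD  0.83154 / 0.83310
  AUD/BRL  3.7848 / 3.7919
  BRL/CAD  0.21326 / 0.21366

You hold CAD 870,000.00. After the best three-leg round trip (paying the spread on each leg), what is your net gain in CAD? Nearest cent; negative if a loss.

Best loop CAD → BRL → AUD → CAD:
CAD 870,000.00 ÷ 0.21366 (buy BRL at ask) = BRL 4,071,889.92
BRL 4,071,889.92 ÷ 3.7919 (buy AUD at ask) = AUD 1,073,838.95
AUD 1,073,838.95 × 0.83154 (sell AUD at bid) = CAD 892,940.04

Net profit: CAD 22,940.04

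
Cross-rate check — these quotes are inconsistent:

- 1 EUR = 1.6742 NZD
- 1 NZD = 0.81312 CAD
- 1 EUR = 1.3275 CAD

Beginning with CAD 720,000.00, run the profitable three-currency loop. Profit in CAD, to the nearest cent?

Profit: CAD 18,346.04

Profitable loop is CAD → EUR → NZD → CAD:
CAD 720,000.00 ÷ 1.3275 = EUR 542,372.88
EUR 542,372.88 × 1.6742 = NZD 908,040.68
NZD 908,040.68 × 0.81312 = CAD 738,346.04
Profit = CAD 738,346.04 − CAD 720,000.00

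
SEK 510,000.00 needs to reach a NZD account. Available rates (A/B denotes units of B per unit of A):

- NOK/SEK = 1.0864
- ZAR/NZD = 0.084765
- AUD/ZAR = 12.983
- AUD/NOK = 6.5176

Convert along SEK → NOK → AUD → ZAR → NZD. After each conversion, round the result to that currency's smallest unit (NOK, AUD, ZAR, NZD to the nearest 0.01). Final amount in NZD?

NZD 79,265.53

SEK 510,000.00 ÷ 1.0864 = NOK 469,440.35
NOK 469,440.35 ÷ 6.5176 = AUD 72,026.57
AUD 72,026.57 × 12.983 = ZAR 935,120.96
ZAR 935,120.96 × 0.084765 = NZD 79,265.53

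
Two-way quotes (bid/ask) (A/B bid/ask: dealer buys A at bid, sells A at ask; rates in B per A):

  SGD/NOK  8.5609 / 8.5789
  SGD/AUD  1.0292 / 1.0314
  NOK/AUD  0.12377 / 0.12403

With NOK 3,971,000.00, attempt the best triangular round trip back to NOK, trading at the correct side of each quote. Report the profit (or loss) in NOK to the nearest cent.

Best loop NOK → AUD → SGD → NOK:
NOK 3,971,000.00 × 0.12377 (sell NOK at bid) = AUD 491,490.67
AUD 491,490.67 ÷ 1.0314 (buy SGD at ask) = SGD 476,527.70
SGD 476,527.70 × 8.5609 (sell SGD at bid) = NOK 4,079,505.99

Net profit: NOK 108,505.99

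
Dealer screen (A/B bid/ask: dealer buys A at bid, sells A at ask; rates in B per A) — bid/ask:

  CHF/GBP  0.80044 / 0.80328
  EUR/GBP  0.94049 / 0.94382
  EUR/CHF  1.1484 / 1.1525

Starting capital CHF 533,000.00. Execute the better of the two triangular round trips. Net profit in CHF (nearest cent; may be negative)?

Best loop CHF → EUR → GBP → CHF:
CHF 533,000.00 ÷ 1.1525 (buy EUR at ask) = EUR 462,472.89
EUR 462,472.89 × 0.94049 (sell EUR at bid) = GBP 434,951.12
GBP 434,951.12 ÷ 0.80328 (buy CHF at ask) = CHF 541,468.88

Net profit: CHF 8,468.88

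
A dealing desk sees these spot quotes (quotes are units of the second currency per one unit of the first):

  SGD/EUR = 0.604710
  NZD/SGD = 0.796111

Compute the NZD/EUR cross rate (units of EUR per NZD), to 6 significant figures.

1 NZD × 0.796111 = 0.796111 SGD
0.796111 SGD × 0.604710 = 0.481416 EUR

NZD/EUR = 0.481416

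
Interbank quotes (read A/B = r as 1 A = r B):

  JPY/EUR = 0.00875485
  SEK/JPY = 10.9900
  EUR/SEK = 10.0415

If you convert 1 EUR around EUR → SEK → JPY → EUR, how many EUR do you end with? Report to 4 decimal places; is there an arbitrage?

Around EUR → SEK → JPY → EUR: 1 × 10.0415 × 10.9900 × 0.00875485 = 0.966151
Product < 1; profitable direction is EUR → JPY → SEK → EUR.

0.9662 (arbitrage exists)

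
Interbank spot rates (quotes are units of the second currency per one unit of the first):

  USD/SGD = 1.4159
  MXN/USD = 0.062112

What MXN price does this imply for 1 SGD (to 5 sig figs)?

1 SGD ÷ 1.4159 = 0.706265 USD
0.706265 USD ÷ 0.062112 = 11.3708 MXN

SGD/MXN = 11.371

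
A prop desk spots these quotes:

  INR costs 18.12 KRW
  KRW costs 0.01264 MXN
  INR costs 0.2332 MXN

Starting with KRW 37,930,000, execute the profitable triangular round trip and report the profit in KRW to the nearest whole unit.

Profitable loop is KRW → INR → MXN → KRW:
KRW 37,930,000 ÷ 18.12 = INR 2,093,267.11
INR 2,093,267.11 × 0.2332 = MXN 488,149.89
MXN 488,149.89 ÷ 0.01264 = KRW 38,619,453
Profit = KRW 38,619,453 − KRW 37,930,000

Profit: KRW 689,453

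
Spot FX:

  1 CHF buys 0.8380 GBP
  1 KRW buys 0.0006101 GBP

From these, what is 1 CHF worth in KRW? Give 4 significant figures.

CHF/KRW = 1374

1 CHF × 0.8380 = 0.838 GBP
0.838 GBP ÷ 0.0006101 = 1373.55 KRW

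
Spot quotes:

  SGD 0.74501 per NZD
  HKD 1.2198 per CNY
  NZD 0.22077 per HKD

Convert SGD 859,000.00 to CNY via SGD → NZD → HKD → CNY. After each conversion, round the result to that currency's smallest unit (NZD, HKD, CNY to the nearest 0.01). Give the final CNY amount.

SGD 859,000.00 ÷ 0.74501 = NZD 1,153,004.66
NZD 1,153,004.66 ÷ 0.22077 = HKD 5,222,650.99
HKD 5,222,650.99 ÷ 1.2198 = CNY 4,281,563.36

CNY 4,281,563.36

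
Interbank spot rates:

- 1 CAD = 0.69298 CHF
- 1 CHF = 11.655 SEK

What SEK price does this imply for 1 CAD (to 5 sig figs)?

CAD/SEK = 8.0767

1 CAD × 0.69298 = 0.69298 CHF
0.69298 CHF × 11.655 = 8.07668 SEK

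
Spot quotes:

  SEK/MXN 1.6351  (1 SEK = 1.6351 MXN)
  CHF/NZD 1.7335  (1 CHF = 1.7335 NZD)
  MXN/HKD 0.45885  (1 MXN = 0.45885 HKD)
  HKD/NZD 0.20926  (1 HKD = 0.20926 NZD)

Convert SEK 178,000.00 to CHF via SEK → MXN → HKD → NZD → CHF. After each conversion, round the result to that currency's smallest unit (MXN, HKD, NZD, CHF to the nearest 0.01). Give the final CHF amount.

CHF 16,121.20

SEK 178,000.00 × 1.6351 = MXN 291,047.80
MXN 291,047.80 × 0.45885 = HKD 133,547.28
HKD 133,547.28 × 0.20926 = NZD 27,946.10
NZD 27,946.10 ÷ 1.7335 = CHF 16,121.20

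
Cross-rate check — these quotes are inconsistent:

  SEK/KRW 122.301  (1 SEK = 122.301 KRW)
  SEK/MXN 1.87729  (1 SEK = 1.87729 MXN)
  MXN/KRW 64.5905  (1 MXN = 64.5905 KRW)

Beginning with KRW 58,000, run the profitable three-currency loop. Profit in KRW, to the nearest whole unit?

Profit: KRW 500

Profitable loop is KRW → MXN → SEK → KRW:
KRW 58,000 ÷ 64.5905 = MXN 897.96
MXN 897.96 ÷ 1.87729 = SEK 478.33
SEK 478.33 × 122.301 = KRW 58,500
Profit = KRW 58,500 − KRW 58,000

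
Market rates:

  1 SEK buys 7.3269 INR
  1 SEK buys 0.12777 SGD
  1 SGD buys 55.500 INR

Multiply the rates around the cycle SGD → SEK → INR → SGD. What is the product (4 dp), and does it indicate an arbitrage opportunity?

1.0332 (arbitrage exists)

Around SGD → SEK → INR → SGD: 1 ÷ 0.12777 × 7.3269 ÷ 55.500 = 1.033233
Product > 1; profitable direction is SGD → SEK → INR → SGD.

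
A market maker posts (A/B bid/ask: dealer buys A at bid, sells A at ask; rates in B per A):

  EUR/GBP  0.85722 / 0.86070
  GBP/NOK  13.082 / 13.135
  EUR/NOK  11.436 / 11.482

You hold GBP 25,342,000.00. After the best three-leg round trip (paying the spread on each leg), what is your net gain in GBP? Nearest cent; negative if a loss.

Best loop GBP → EUR → NOK → GBP:
GBP 25,342,000.00 ÷ 0.86070 (buy EUR at ask) = EUR 29,443,476.24
EUR 29,443,476.24 × 11.436 (sell EUR at bid) = NOK 336,715,594.28
NOK 336,715,594.28 ÷ 13.135 (buy GBP at ask) = GBP 25,634,990.05

Net profit: GBP 292,990.05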